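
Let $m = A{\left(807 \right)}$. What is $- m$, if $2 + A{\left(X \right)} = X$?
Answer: $-805$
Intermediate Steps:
$A{\left(X \right)} = -2 + X$
$m = 805$ ($m = -2 + 807 = 805$)
$- m = \left(-1\right) 805 = -805$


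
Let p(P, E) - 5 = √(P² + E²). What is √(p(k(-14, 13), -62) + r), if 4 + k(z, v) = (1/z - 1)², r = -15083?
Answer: √(-2955288 + √147983585)/14 ≈ 122.54*I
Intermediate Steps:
k(z, v) = -4 + (-1 + 1/z)² (k(z, v) = -4 + (1/z - 1)² = -4 + (-1 + 1/z)²)
p(P, E) = 5 + √(E² + P²) (p(P, E) = 5 + √(P² + E²) = 5 + √(E² + P²))
√(p(k(-14, 13), -62) + r) = √((5 + √((-62)² + (-4 + (-1 - 14)²/(-14)²)²)) - 15083) = √((5 + √(3844 + (-4 + (1/196)*(-15)²)²)) - 15083) = √((5 + √(3844 + (-4 + (1/196)*225)²)) - 15083) = √((5 + √(3844 + (-4 + 225/196)²)) - 15083) = √((5 + √(3844 + (-559/196)²)) - 15083) = √((5 + √(3844 + 312481/38416)) - 15083) = √((5 + √(147983585/38416)) - 15083) = √((5 + √147983585/196) - 15083) = √(-15078 + √147983585/196)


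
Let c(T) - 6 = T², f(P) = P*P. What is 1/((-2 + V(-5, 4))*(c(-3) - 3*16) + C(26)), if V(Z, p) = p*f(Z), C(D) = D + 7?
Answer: -1/3201 ≈ -0.00031240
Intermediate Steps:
f(P) = P²
C(D) = 7 + D
c(T) = 6 + T²
V(Z, p) = p*Z²
1/((-2 + V(-5, 4))*(c(-3) - 3*16) + C(26)) = 1/((-2 + 4*(-5)²)*((6 + (-3)²) - 3*16) + (7 + 26)) = 1/((-2 + 4*25)*((6 + 9) - 48) + 33) = 1/((-2 + 100)*(15 - 48) + 33) = 1/(98*(-33) + 33) = 1/(-3234 + 33) = 1/(-3201) = -1/3201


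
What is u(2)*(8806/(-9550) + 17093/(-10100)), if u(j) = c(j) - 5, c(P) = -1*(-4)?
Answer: 201743/77164 ≈ 2.6145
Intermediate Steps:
c(P) = 4
u(j) = -1 (u(j) = 4 - 5 = -1)
u(2)*(8806/(-9550) + 17093/(-10100)) = -(8806/(-9550) + 17093/(-10100)) = -(8806*(-1/9550) + 17093*(-1/10100)) = -(-4403/4775 - 17093/10100) = -1*(-201743/77164) = 201743/77164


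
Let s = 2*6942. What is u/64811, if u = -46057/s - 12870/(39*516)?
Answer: -2362261/38692944732 ≈ -6.1051e-5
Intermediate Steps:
s = 13884
u = -2362261/597012 (u = -46057/13884 - 12870/(39*516) = -46057*1/13884 - 12870/20124 = -46057/13884 - 12870*1/20124 = -46057/13884 - 55/86 = -2362261/597012 ≈ -3.9568)
u/64811 = -2362261/597012/64811 = -2362261/597012*1/64811 = -2362261/38692944732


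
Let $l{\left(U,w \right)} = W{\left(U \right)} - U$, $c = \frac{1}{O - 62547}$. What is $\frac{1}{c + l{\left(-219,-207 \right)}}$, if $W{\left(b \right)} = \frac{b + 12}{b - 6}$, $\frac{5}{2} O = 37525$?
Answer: $\frac{1188425}{261358401} \approx 0.0045471$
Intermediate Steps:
$O = 15010$ ($O = \frac{2}{5} \cdot 37525 = 15010$)
$W{\left(b \right)} = \frac{12 + b}{-6 + b}$
$c = - \frac{1}{47537}$ ($c = \frac{1}{15010 - 62547} = \frac{1}{-47537} = - \frac{1}{47537} \approx -2.1036 \cdot 10^{-5}$)
$l{\left(U,w \right)} = - U + \frac{12 + U}{-6 + U}$ ($l{\left(U,w \right)} = \frac{12 + U}{-6 + U} - U = - U + \frac{12 + U}{-6 + U}$)
$\frac{1}{c + l{\left(-219,-207 \right)}} = \frac{1}{- \frac{1}{47537} + \frac{12 - 219 - - 219 \left(-6 - 219\right)}{-6 - 219}} = \frac{1}{- \frac{1}{47537} + \frac{12 - 219 - \left(-219\right) \left(-225\right)}{-225}} = \frac{1}{- \frac{1}{47537} - \frac{12 - 219 - 49275}{225}} = \frac{1}{- \frac{1}{47537} - - \frac{5498}{25}} = \frac{1}{- \frac{1}{47537} + \frac{5498}{25}} = \frac{1}{\frac{261358401}{1188425}} = \frac{1188425}{261358401}$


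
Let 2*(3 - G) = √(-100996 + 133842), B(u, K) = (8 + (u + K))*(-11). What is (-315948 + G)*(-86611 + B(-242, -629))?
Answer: 24365046510 + 38559*√32846 ≈ 2.4372e+10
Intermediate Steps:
B(u, K) = -88 - 11*K - 11*u (B(u, K) = (8 + (K + u))*(-11) = (8 + K + u)*(-11) = -88 - 11*K - 11*u)
G = 3 - √32846/2 (G = 3 - √(-100996 + 133842)/2 = 3 - √32846/2 ≈ -87.617)
(-315948 + G)*(-86611 + B(-242, -629)) = (-315948 + (3 - √32846/2))*(-86611 + (-88 - 11*(-629) - 11*(-242))) = (-315945 - √32846/2)*(-86611 + (-88 + 6919 + 2662)) = (-315945 - √32846/2)*(-86611 + 9493) = (-315945 - √32846/2)*(-77118) = 24365046510 + 38559*√32846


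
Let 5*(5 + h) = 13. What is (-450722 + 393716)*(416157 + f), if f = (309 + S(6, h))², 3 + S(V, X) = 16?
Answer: -29634056046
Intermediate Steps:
h = -12/5 (h = -5 + (⅕)*13 = -5 + 13/5 = -12/5 ≈ -2.4000)
S(V, X) = 13 (S(V, X) = -3 + 16 = 13)
f = 103684 (f = (309 + 13)² = 322² = 103684)
(-450722 + 393716)*(416157 + f) = (-450722 + 393716)*(416157 + 103684) = -57006*519841 = -29634056046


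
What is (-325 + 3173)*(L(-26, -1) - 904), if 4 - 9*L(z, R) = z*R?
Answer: -23233984/9 ≈ -2.5816e+6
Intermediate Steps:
L(z, R) = 4/9 - R*z/9 (L(z, R) = 4/9 - z*R/9 = 4/9 - R*z/9)
(-325 + 3173)*(L(-26, -1) - 904) = (-325 + 3173)*((4/9 - ⅑*(-1)*(-26)) - 904) = 2848*((4/9 - 26/9) - 904) = 2848*(-22/9 - 904) = 2848*(-8158/9) = -23233984/9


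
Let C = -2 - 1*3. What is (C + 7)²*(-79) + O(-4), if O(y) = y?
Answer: -320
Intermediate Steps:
C = -5 (C = -2 - 3 = -5)
(C + 7)²*(-79) + O(-4) = (-5 + 7)²*(-79) - 4 = 2²*(-79) - 4 = 4*(-79) - 4 = -316 - 4 = -320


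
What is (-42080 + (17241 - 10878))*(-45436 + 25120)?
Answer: 725626572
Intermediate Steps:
(-42080 + (17241 - 10878))*(-45436 + 25120) = (-42080 + 6363)*(-20316) = -35717*(-20316) = 725626572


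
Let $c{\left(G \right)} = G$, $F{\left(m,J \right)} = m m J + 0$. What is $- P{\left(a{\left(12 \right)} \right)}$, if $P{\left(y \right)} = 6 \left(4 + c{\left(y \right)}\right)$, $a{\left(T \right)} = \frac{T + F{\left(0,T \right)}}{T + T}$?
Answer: $-27$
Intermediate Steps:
$F{\left(m,J \right)} = J m^{2}$ ($F{\left(m,J \right)} = m^{2} J + 0 = J m^{2} + 0 = J m^{2}$)
$a{\left(T \right)} = \frac{1}{2}$ ($a{\left(T \right)} = \frac{T + T 0^{2}}{T + T} = \frac{T + T 0}{2 T} = \left(T + 0\right) \frac{1}{2 T} = T \frac{1}{2 T} = \frac{1}{2}$)
$P{\left(y \right)} = 24 + 6 y$ ($P{\left(y \right)} = 6 \left(4 + y\right) = 24 + 6 y$)
$- P{\left(a{\left(12 \right)} \right)} = - (24 + 6 \cdot \frac{1}{2}) = - (24 + 3) = \left(-1\right) 27 = -27$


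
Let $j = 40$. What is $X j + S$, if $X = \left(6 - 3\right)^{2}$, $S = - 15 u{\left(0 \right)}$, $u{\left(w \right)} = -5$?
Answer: $435$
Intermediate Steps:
$S = 75$ ($S = \left(-15\right) \left(-5\right) = 75$)
$X = 9$ ($X = 3^{2} = 9$)
$X j + S = 9 \cdot 40 + 75 = 360 + 75 = 435$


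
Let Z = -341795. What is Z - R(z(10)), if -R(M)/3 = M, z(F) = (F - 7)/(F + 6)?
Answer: -5468711/16 ≈ -3.4179e+5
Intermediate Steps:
z(F) = (-7 + F)/(6 + F)
R(M) = -3*M
Z - R(z(10)) = -341795 - (-3)*(-7 + 10)/(6 + 10) = -341795 - (-3)*3/16 = -341795 - 1*(-9/16) = -341795 + 9/16 = -5468711/16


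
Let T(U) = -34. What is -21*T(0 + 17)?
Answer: 714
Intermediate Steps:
-21*T(0 + 17) = -21*(-34) = 714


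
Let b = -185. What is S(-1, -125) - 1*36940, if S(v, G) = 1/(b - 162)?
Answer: -12818181/347 ≈ -36940.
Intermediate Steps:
S(v, G) = -1/347 (S(v, G) = 1/(-185 - 162) = 1/(-347) = -1/347)
S(-1, -125) - 1*36940 = -1/347 - 1*36940 = -1/347 - 36940 = -12818181/347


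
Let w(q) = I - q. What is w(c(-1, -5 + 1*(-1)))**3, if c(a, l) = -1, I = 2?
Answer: 27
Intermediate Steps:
w(q) = 2 - q
w(c(-1, -5 + 1*(-1)))**3 = (2 - 1*(-1))**3 = (2 + 1)**3 = 3**3 = 27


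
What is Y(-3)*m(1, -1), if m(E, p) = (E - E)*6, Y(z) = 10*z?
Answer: 0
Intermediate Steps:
m(E, p) = 0 (m(E, p) = 0*6 = 0)
Y(-3)*m(1, -1) = (10*(-3))*0 = -30*0 = 0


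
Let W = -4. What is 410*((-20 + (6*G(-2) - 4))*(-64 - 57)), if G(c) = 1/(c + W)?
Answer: 1240250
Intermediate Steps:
G(c) = 1/(-4 + c) (G(c) = 1/(c - 4) = 1/(-4 + c))
410*((-20 + (6*G(-2) - 4))*(-64 - 57)) = 410*((-20 + (6/(-4 - 2) - 4))*(-64 - 57)) = 410*((-20 + (6/(-6) - 4))*(-121)) = 410*((-20 + (6*(-1/6) - 4))*(-121)) = 410*((-20 + (-1 - 4))*(-121)) = 410*((-20 - 5)*(-121)) = 410*(-25*(-121)) = 410*3025 = 1240250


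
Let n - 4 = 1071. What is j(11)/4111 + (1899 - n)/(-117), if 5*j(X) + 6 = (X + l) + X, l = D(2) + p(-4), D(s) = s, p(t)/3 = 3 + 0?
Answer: -16934161/2404935 ≈ -7.0414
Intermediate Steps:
p(t) = 9 (p(t) = 3*(3 + 0) = 3*3 = 9)
n = 1075 (n = 4 + 1071 = 1075)
l = 11 (l = 2 + 9 = 11)
j(X) = 1 + 2*X/5 (j(X) = -6/5 + ((X + 11) + X)/5 = -6/5 + ((11 + X) + X)/5 = -6/5 + (11 + 2*X)/5 = -6/5 + (11/5 + 2*X/5) = 1 + 2*X/5)
j(11)/4111 + (1899 - n)/(-117) = (1 + (⅖)*11)/4111 + (1899 - 1*1075)/(-117) = (1 + 22/5)*(1/4111) + (1899 - 1075)*(-1/117) = (27/5)*(1/4111) + 824*(-1/117) = 27/20555 - 824/117 = -16934161/2404935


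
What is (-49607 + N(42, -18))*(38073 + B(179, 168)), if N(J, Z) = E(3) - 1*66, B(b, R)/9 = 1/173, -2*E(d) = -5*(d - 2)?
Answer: -327161602779/173 ≈ -1.8911e+9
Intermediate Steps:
E(d) = -5 + 5*d/2 (E(d) = -(-5)*(d - 2)/2 = -(-5)*(-2 + d)/2 = -(10 - 5*d)/2 = -5 + 5*d/2)
B(b, R) = 9/173
N(J, Z) = -127/2 (N(J, Z) = (-5 + (5/2)*3) - 1*66 = (-5 + 15/2) - 66 = 5/2 - 66 = -127/2)
(-49607 + N(42, -18))*(38073 + B(179, 168)) = (-49607 - 127/2)*(38073 + 9/173) = -99341/2*6586638/173 = -327161602779/173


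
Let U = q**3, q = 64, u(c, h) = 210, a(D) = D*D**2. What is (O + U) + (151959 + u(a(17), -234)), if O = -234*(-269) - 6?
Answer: 477253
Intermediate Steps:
a(D) = D**3
O = 62940 (O = 62946 - 6 = 62940)
U = 262144 (U = 64**3 = 262144)
(O + U) + (151959 + u(a(17), -234)) = (62940 + 262144) + (151959 + 210) = 325084 + 152169 = 477253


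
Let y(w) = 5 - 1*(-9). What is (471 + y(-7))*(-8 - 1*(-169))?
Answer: 78085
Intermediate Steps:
y(w) = 14 (y(w) = 5 + 9 = 14)
(471 + y(-7))*(-8 - 1*(-169)) = (471 + 14)*(-8 - 1*(-169)) = 485*(-8 + 169) = 485*161 = 78085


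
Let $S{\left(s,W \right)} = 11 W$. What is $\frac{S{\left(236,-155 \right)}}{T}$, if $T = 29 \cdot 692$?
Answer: $- \frac{1705}{20068} \approx -0.084961$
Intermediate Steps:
$T = 20068$
$\frac{S{\left(236,-155 \right)}}{T} = \frac{11 \left(-155\right)}{20068} = \left(-1705\right) \frac{1}{20068} = - \frac{1705}{20068}$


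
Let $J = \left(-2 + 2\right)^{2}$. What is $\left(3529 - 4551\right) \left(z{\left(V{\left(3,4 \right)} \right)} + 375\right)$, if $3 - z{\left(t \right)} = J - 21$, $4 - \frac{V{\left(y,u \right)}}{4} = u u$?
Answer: $-407778$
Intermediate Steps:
$J = 0$ ($J = 0^{2} = 0$)
$V{\left(y,u \right)} = 16 - 4 u^{2}$ ($V{\left(y,u \right)} = 16 - 4 u u = 16 - 4 u^{2}$)
$z{\left(t \right)} = 24$ ($z{\left(t \right)} = 3 - \left(0 - 21\right) = 3 - -21 = 3 + 21 = 24$)
$\left(3529 - 4551\right) \left(z{\left(V{\left(3,4 \right)} \right)} + 375\right) = \left(3529 - 4551\right) \left(24 + 375\right) = \left(-1022\right) 399 = -407778$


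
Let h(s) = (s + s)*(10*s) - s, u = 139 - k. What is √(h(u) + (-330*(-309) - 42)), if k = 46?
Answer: 3*√30535 ≈ 524.23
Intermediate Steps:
u = 93 (u = 139 - 1*46 = 139 - 46 = 93)
h(s) = -s + 20*s² (h(s) = (2*s)*(10*s) - s = 20*s² - s = -s + 20*s²)
√(h(u) + (-330*(-309) - 42)) = √(93*(-1 + 20*93) + (-330*(-309) - 42)) = √(93*(-1 + 1860) + (101970 - 42)) = √(93*1859 + 101928) = √(172887 + 101928) = √274815 = 3*√30535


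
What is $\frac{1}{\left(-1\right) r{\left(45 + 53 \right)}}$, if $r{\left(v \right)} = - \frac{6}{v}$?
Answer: $\frac{49}{3} \approx 16.333$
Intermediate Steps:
$\frac{1}{\left(-1\right) r{\left(45 + 53 \right)}} = \frac{1}{\left(-1\right) \left(- \frac{6}{45 + 53}\right)} = \frac{1}{\left(-1\right) \left(- \frac{6}{98}\right)} = \frac{1}{\left(-1\right) \left(\left(-6\right) \frac{1}{98}\right)} = \frac{1}{\left(-1\right) \left(- \frac{3}{49}\right)} = \frac{1}{\frac{3}{49}} = \frac{49}{3}$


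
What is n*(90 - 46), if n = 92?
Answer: 4048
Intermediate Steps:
n*(90 - 46) = 92*(90 - 46) = 92*44 = 4048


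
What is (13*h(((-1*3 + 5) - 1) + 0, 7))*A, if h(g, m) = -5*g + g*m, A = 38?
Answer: 988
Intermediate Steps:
(13*h(((-1*3 + 5) - 1) + 0, 7))*A = (13*((((-1*3 + 5) - 1) + 0)*(-5 + 7)))*38 = (13*((((-3 + 5) - 1) + 0)*2))*38 = (13*(((2 - 1) + 0)*2))*38 = (13*((1 + 0)*2))*38 = (13*(1*2))*38 = (13*2)*38 = 26*38 = 988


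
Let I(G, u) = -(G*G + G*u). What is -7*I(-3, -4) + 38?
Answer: 185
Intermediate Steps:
I(G, u) = -G**2 - G*u (I(G, u) = -(G**2 + G*u) = -G**2 - G*u)
-7*I(-3, -4) + 38 = -(-7)*(-3)*(-3 - 4) + 38 = -(-7)*(-3)*(-7) + 38 = -7*(-21) + 38 = 147 + 38 = 185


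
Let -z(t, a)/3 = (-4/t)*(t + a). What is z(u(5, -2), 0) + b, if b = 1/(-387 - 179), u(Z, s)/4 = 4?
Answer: 6791/566 ≈ 11.998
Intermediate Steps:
u(Z, s) = 16 (u(Z, s) = 4*4 = 16)
z(t, a) = 12*(a + t)/t (z(t, a) = -3*(-4/t)*(t + a) = -3*(-4/t)*(a + t) = -(-12)*(a + t)/t = 12*(a + t)/t)
b = -1/566 (b = 1/(-566) = -1/566 ≈ -0.0017668)
z(u(5, -2), 0) + b = (12 + 12*0/16) - 1/566 = (12 + 12*0*(1/16)) - 1/566 = (12 + 0) - 1/566 = 12 - 1/566 = 6791/566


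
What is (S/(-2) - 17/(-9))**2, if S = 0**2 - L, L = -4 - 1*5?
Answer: 2209/324 ≈ 6.8179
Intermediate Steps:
L = -9 (L = -4 - 5 = -9)
S = 9 (S = 0**2 - 1*(-9) = 0 + 9 = 9)
(S/(-2) - 17/(-9))**2 = (9/(-2) - 17/(-9))**2 = (9*(-1/2) - 17*(-1/9))**2 = (-9/2 + 17/9)**2 = (-47/18)**2 = 2209/324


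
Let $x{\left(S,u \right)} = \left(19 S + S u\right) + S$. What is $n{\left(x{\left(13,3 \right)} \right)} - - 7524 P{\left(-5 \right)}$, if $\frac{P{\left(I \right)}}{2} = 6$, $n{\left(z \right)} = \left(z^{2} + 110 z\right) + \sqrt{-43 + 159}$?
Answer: $212579 + 2 \sqrt{29} \approx 2.1259 \cdot 10^{5}$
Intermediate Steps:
$x{\left(S,u \right)} = 20 S + S u$
$n{\left(z \right)} = z^{2} + 2 \sqrt{29} + 110 z$ ($n{\left(z \right)} = \left(z^{2} + 110 z\right) + \sqrt{116} = \left(z^{2} + 110 z\right) + 2 \sqrt{29} = z^{2} + 2 \sqrt{29} + 110 z$)
$P{\left(I \right)} = 12$ ($P{\left(I \right)} = 2 \cdot 6 = 12$)
$n{\left(x{\left(13,3 \right)} \right)} - - 7524 P{\left(-5 \right)} = \left(\left(13 \left(20 + 3\right)\right)^{2} + 2 \sqrt{29} + 110 \cdot 13 \left(20 + 3\right)\right) - \left(-7524\right) 12 = \left(\left(13 \cdot 23\right)^{2} + 2 \sqrt{29} + 110 \cdot 13 \cdot 23\right) - -90288 = \left(299^{2} + 2 \sqrt{29} + 110 \cdot 299\right) + 90288 = \left(89401 + 2 \sqrt{29} + 32890\right) + 90288 = \left(122291 + 2 \sqrt{29}\right) + 90288 = 212579 + 2 \sqrt{29}$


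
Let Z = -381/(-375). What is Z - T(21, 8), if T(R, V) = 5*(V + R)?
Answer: -17998/125 ≈ -143.98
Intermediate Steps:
T(R, V) = 5*R + 5*V (T(R, V) = 5*(R + V) = 5*R + 5*V)
Z = 127/125 (Z = -381*(-1/375) = 127/125 ≈ 1.0160)
Z - T(21, 8) = 127/125 - (5*21 + 5*8) = 127/125 - (105 + 40) = 127/125 - 1*145 = 127/125 - 145 = -17998/125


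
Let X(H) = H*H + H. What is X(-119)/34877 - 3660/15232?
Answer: 21559481/132811616 ≈ 0.16233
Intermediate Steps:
X(H) = H + H**2 (X(H) = H**2 + H = H + H**2)
X(-119)/34877 - 3660/15232 = -119*(1 - 119)/34877 - 3660/15232 = -119*(-118)*(1/34877) - 3660*1/15232 = 14042*(1/34877) - 915/3808 = 14042/34877 - 915/3808 = 21559481/132811616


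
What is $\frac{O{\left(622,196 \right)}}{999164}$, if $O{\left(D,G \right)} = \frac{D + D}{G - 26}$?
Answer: $\frac{311}{42464470} \approx 7.3238 \cdot 10^{-6}$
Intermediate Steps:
$O{\left(D,G \right)} = \frac{2 D}{-26 + G}$
$\frac{O{\left(622,196 \right)}}{999164} = \frac{2 \cdot 622 \frac{1}{-26 + 196}}{999164} = 2 \cdot 622 \cdot \frac{1}{170} \cdot \frac{1}{999164} = \frac{622}{85} \cdot \frac{1}{999164} = \frac{311}{42464470}$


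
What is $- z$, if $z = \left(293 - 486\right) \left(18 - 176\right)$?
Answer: $-30494$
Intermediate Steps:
$z = 30494$ ($z = \left(-193\right) \left(-158\right) = 30494$)
$- z = \left(-1\right) 30494 = -30494$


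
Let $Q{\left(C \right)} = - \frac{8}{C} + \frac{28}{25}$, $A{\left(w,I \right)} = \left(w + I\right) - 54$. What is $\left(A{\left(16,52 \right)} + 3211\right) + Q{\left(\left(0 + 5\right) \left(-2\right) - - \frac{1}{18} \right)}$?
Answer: $\frac{14440487}{4475} \approx 3226.9$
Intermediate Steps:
$A{\left(w,I \right)} = -54 + I + w$ ($A{\left(w,I \right)} = \left(I + w\right) - 54 = -54 + I + w$)
$Q{\left(C \right)} = \frac{28}{25} - \frac{8}{C}$ ($Q{\left(C \right)} = - \frac{8}{C} + 28 \cdot \frac{1}{25} = - \frac{8}{C} + \frac{28}{25} = \frac{28}{25} - \frac{8}{C}$)
$\left(A{\left(16,52 \right)} + 3211\right) + Q{\left(\left(0 + 5\right) \left(-2\right) - - \frac{1}{18} \right)} = \left(\left(-54 + 52 + 16\right) + 3211\right) + \left(\frac{28}{25} - \frac{8}{\left(0 + 5\right) \left(-2\right) - - \frac{1}{18}}\right) = \left(14 + 3211\right) + \left(\frac{28}{25} - \frac{8}{5 \left(-2\right) - \left(-1\right) \frac{1}{18}}\right) = 3225 + \left(\frac{28}{25} - \frac{8}{-10 - - \frac{1}{18}}\right) = 3225 + \left(\frac{28}{25} - \frac{8}{-10 + \frac{1}{18}}\right) = 3225 + \left(\frac{28}{25} - \frac{8}{- \frac{179}{18}}\right) = 3225 + \left(\frac{28}{25} - - \frac{144}{179}\right) = 3225 + \left(\frac{28}{25} + \frac{144}{179}\right) = 3225 + \frac{8612}{4475} = \frac{14440487}{4475}$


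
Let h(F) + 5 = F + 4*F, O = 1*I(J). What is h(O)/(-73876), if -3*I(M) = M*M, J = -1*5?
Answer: 35/55407 ≈ 0.00063169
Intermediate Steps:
J = -5
I(M) = -M²/3 (I(M) = -M*M/3 = -M²/3)
O = -25/3 (O = 1*(-⅓*(-5)²) = 1*(-⅓*25) = 1*(-25/3) = -25/3 ≈ -8.3333)
h(F) = -5 + 5*F (h(F) = -5 + (F + 4*F) = -5 + 5*F)
h(O)/(-73876) = (-5 + 5*(-25/3))/(-73876) = (-5 - 125/3)*(-1/73876) = -140/3*(-1/73876) = 35/55407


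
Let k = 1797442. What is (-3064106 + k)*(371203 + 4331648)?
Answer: -5956932059064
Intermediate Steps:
(-3064106 + k)*(371203 + 4331648) = (-3064106 + 1797442)*(371203 + 4331648) = -1266664*4702851 = -5956932059064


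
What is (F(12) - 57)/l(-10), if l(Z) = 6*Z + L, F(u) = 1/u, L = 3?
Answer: 683/684 ≈ 0.99854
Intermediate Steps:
l(Z) = 3 + 6*Z (l(Z) = 6*Z + 3 = 3 + 6*Z)
(F(12) - 57)/l(-10) = (1/12 - 57)/(3 + 6*(-10)) = (1/12 - 57)/(3 - 60) = -683/12/(-57) = -1/57*(-683/12) = 683/684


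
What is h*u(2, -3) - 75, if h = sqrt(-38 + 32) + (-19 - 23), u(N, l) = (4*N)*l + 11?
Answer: 471 - 13*I*sqrt(6) ≈ 471.0 - 31.843*I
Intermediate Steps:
u(N, l) = 11 + 4*N*l (u(N, l) = 4*N*l + 11 = 11 + 4*N*l)
h = -42 + I*sqrt(6) (h = sqrt(-6) - 42 = I*sqrt(6) - 42 = -42 + I*sqrt(6) ≈ -42.0 + 2.4495*I)
h*u(2, -3) - 75 = (-42 + I*sqrt(6))*(11 + 4*2*(-3)) - 75 = (-42 + I*sqrt(6))*(11 - 24) - 75 = (-42 + I*sqrt(6))*(-13) - 75 = (546 - 13*I*sqrt(6)) - 75 = 471 - 13*I*sqrt(6)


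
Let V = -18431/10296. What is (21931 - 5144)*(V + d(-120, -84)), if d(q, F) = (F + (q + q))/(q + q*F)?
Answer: -130734822607/4272840 ≈ -30597.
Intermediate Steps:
V = -18431/10296 (V = -18431*1/10296 = -18431/10296 ≈ -1.7901)
d(q, F) = (F + 2*q)/(q + F*q)
(21931 - 5144)*(V + d(-120, -84)) = (21931 - 5144)*(-18431/10296 + (-84 + 2*(-120))/((-120)*(1 - 84))) = 16787*(-18431/10296 - 1/120*(-84 - 240)/(-83)) = 16787*(-18431/10296 - 1/120*(-1/83)*(-324)) = 16787*(-18431/10296 - 27/830) = 16787*(-7787861/4272840) = -130734822607/4272840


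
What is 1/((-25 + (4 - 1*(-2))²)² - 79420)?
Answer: -1/79299 ≈ -1.2611e-5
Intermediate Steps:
1/((-25 + (4 - 1*(-2))²)² - 79420) = 1/((-25 + (4 + 2)²)² - 79420) = 1/((-25 + 6²)² - 79420) = 1/((-25 + 36)² - 79420) = 1/(11² - 79420) = 1/(121 - 79420) = 1/(-79299) = -1/79299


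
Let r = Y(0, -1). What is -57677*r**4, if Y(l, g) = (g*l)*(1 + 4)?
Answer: 0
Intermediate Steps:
Y(l, g) = 5*g*l (Y(l, g) = (g*l)*5 = 5*g*l)
r = 0 (r = 5*(-1)*0 = 0)
-57677*r**4 = -57677*0**4 = -57677*0 = 0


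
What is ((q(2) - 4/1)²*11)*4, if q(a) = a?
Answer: 176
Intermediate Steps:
((q(2) - 4/1)²*11)*4 = ((2 - 4/1)²*11)*4 = ((2 - 4*1)²*11)*4 = ((2 - 4)²*11)*4 = ((-2)²*11)*4 = (4*11)*4 = 44*4 = 176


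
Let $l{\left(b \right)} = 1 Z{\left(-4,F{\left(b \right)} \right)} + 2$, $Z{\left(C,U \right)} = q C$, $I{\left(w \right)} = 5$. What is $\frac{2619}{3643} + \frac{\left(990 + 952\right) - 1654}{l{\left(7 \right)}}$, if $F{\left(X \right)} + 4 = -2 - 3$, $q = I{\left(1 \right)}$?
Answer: $- \frac{55669}{3643} \approx -15.281$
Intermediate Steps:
$q = 5$
$F{\left(X \right)} = -9$ ($F{\left(X \right)} = -4 - 5 = -9$)
$Z{\left(C,U \right)} = 5 C$
$l{\left(b \right)} = -18$ ($l{\left(b \right)} = 1 \cdot 5 \left(-4\right) + 2 = 1 \left(-20\right) + 2 = -20 + 2 = -18$)
$\frac{2619}{3643} + \frac{\left(990 + 952\right) - 1654}{l{\left(7 \right)}} = \frac{2619}{3643} + \frac{\left(990 + 952\right) - 1654}{-18} = 2619 \cdot \frac{1}{3643} + \left(1942 - 1654\right) \left(- \frac{1}{18}\right) = \frac{2619}{3643} + 288 \left(- \frac{1}{18}\right) = \frac{2619}{3643} - 16 = - \frac{55669}{3643}$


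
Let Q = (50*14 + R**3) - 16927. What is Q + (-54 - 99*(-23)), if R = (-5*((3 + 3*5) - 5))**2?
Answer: 75418876621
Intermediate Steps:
R = 4225 (R = (-5*((3 + 15) - 5))**2 = (-5*(18 - 5))**2 = (-5*13)**2 = (-65)**2 = 4225)
Q = 75418874398 (Q = (50*14 + 4225**3) - 16927 = (700 + 75418890625) - 16927 = 75418891325 - 16927 = 75418874398)
Q + (-54 - 99*(-23)) = 75418874398 + (-54 - 99*(-23)) = 75418874398 + (-54 + 2277) = 75418874398 + 2223 = 75418876621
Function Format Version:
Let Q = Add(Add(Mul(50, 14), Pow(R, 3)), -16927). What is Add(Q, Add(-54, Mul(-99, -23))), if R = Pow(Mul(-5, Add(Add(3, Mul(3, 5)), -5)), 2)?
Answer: 75418876621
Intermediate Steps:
R = 4225 (R = Pow(Mul(-5, Add(Add(3, 15), -5)), 2) = Pow(Mul(-5, Add(18, -5)), 2) = Pow(Mul(-5, 13), 2) = Pow(-65, 2) = 4225)
Q = 75418874398 (Q = Add(Add(Mul(50, 14), Pow(4225, 3)), -16927) = Add(Add(700, 75418890625), -16927) = Add(75418891325, -16927) = 75418874398)
Add(Q, Add(-54, Mul(-99, -23))) = Add(75418874398, Add(-54, Mul(-99, -23))) = Add(75418874398, Add(-54, 2277)) = Add(75418874398, 2223) = 75418876621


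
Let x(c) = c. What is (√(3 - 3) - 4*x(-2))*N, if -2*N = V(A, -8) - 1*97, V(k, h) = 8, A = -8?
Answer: 356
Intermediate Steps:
N = 89/2 (N = -(8 - 1*97)/2 = -(8 - 97)/2 = -½*(-89) = 89/2 ≈ 44.500)
(√(3 - 3) - 4*x(-2))*N = (√(3 - 3) - 4*(-2))*(89/2) = (√0 + 8)*(89/2) = (0 + 8)*(89/2) = 8*(89/2) = 356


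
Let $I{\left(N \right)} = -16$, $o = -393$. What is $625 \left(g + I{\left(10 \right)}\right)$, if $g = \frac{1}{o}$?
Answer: $- \frac{3930625}{393} \approx -10002.0$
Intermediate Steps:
$g = - \frac{1}{393}$ ($g = \frac{1}{-393} = - \frac{1}{393} \approx -0.0025445$)
$625 \left(g + I{\left(10 \right)}\right) = 625 \left(- \frac{1}{393} - 16\right) = 625 \left(- \frac{6289}{393}\right) = - \frac{3930625}{393}$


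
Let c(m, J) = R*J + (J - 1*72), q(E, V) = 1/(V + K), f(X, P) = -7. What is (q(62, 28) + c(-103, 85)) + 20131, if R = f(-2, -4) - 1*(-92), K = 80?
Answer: 2955853/108 ≈ 27369.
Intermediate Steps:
q(E, V) = 1/(80 + V) (q(E, V) = 1/(V + 80) = 1/(80 + V))
R = 85 (R = -7 - 1*(-92) = -7 + 92 = 85)
c(m, J) = -72 + 86*J (c(m, J) = 85*J + (J - 1*72) = 85*J + (J - 72) = 85*J + (-72 + J) = -72 + 86*J)
(q(62, 28) + c(-103, 85)) + 20131 = (1/(80 + 28) + (-72 + 86*85)) + 20131 = (1/108 + (-72 + 7310)) + 20131 = (1/108 + 7238) + 20131 = 781705/108 + 20131 = 2955853/108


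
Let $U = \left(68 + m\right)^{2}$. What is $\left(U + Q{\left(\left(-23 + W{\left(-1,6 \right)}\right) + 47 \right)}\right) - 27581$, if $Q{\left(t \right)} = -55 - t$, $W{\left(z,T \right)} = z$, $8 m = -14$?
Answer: $- \frac{372319}{16} \approx -23270.0$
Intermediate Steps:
$m = - \frac{7}{4}$ ($m = \frac{1}{8} \left(-14\right) = - \frac{7}{4} \approx -1.75$)
$U = \frac{70225}{16}$ ($U = \left(68 - \frac{7}{4}\right)^{2} = \left(\frac{265}{4}\right)^{2} = \frac{70225}{16} \approx 4389.1$)
$\left(U + Q{\left(\left(-23 + W{\left(-1,6 \right)}\right) + 47 \right)}\right) - 27581 = \left(\frac{70225}{16} - 78\right) - 27581 = \frac{68977}{16} - 27581 = - \frac{372319}{16}$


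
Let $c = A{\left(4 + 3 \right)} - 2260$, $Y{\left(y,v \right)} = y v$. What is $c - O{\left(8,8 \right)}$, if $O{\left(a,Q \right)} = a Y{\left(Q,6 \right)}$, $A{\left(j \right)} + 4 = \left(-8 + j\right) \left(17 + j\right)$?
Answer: $-2672$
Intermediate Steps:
$Y{\left(y,v \right)} = v y$
$A{\left(j \right)} = -4 + \left(-8 + j\right) \left(17 + j\right)$
$O{\left(a,Q \right)} = 6 Q a$ ($O{\left(a,Q \right)} = a 6 Q = 6 Q a$)
$c = -2288$ ($c = \left(-140 + \left(4 + 3\right)^{2} + 9 \left(4 + 3\right)\right) - 2260 = \left(-140 + 7^{2} + 9 \cdot 7\right) - 2260 = \left(-140 + 49 + 63\right) - 2260 = -28 - 2260 = -2288$)
$c - O{\left(8,8 \right)} = -2288 - 6 \cdot 8 \cdot 8 = -2288 - 384 = -2672$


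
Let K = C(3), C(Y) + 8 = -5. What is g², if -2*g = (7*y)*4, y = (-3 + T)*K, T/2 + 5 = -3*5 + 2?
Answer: 50381604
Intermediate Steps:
C(Y) = -13 (C(Y) = -8 - 5 = -13)
T = -36 (T = -10 + 2*(-3*5 + 2) = -10 + 2*(-15 + 2) = -10 + 2*(-13) = -10 - 26 = -36)
K = -13
y = 507 (y = (-3 - 36)*(-13) = -39*(-13) = 507)
g = -7098 (g = -7*507*4/2 = -3549*4/2 = -½*14196 = -7098)
g² = (-7098)² = 50381604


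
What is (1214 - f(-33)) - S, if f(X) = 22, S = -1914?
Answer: 3106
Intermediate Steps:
(1214 - f(-33)) - S = (1214 - 1*22) - 1*(-1914) = (1214 - 22) + 1914 = 1192 + 1914 = 3106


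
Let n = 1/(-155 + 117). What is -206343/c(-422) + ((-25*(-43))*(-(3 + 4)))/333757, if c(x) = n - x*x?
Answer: 855358952471/752866011367 ≈ 1.1361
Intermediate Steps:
n = -1/38 (n = 1/(-38) = -1/38 ≈ -0.026316)
c(x) = -1/38 - x**2 (c(x) = -1/38 - x*x = -1/38 - x**2)
-206343/c(-422) + ((-25*(-43))*(-(3 + 4)))/333757 = -206343/(-1/38 - 1*(-422)**2) + ((-25*(-43))*(-(3 + 4)))/333757 = -206343/(-1/38 - 1*178084) + (1075*(-1*7))*(1/333757) = -206343/(-1/38 - 178084) + (1075*(-7))*(1/333757) = -206343/(-6767193/38) - 7525*1/333757 = -206343*(-38/6767193) - 7525/333757 = 2613678/2255731 - 7525/333757 = 855358952471/752866011367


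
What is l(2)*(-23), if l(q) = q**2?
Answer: -92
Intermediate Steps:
l(2)*(-23) = 2**2*(-23) = 4*(-23) = -92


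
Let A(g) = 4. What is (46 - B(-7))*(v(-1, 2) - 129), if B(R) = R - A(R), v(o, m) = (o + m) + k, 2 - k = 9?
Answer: -7695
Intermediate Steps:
k = -7 (k = 2 - 1*9 = 2 - 9 = -7)
v(o, m) = -7 + m + o (v(o, m) = (o + m) - 7 = (m + o) - 7 = -7 + m + o)
B(R) = -4 + R (B(R) = R - 1*4 = R - 4 = -4 + R)
(46 - B(-7))*(v(-1, 2) - 129) = (46 - (-4 - 7))*((-7 + 2 - 1) - 129) = (46 - 1*(-11))*(-6 - 129) = (46 + 11)*(-135) = 57*(-135) = -7695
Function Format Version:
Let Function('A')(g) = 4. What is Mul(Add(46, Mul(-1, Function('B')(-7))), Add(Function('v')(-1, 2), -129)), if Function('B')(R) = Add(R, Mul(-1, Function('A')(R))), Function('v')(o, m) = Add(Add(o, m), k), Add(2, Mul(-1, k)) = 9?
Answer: -7695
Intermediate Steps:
k = -7 (k = Add(2, Mul(-1, 9)) = Add(2, -9) = -7)
Function('v')(o, m) = Add(-7, m, o) (Function('v')(o, m) = Add(Add(o, m), -7) = Add(Add(m, o), -7) = Add(-7, m, o))
Function('B')(R) = Add(-4, R) (Function('B')(R) = Add(R, Mul(-1, 4)) = Add(R, -4) = Add(-4, R))
Mul(Add(46, Mul(-1, Function('B')(-7))), Add(Function('v')(-1, 2), -129)) = Mul(Add(46, Mul(-1, Add(-4, -7))), Add(Add(-7, 2, -1), -129)) = Mul(Add(46, Mul(-1, -11)), Add(-6, -129)) = Mul(Add(46, 11), -135) = Mul(57, -135) = -7695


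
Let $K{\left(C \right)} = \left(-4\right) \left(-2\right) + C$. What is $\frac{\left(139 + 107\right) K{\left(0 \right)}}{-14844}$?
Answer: $- \frac{164}{1237} \approx -0.13258$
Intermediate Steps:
$K{\left(C \right)} = 8 + C$
$\frac{\left(139 + 107\right) K{\left(0 \right)}}{-14844} = \frac{\left(139 + 107\right) \left(8 + 0\right)}{-14844} = 246 \cdot 8 \left(- \frac{1}{14844}\right) = 1968 \left(- \frac{1}{14844}\right) = - \frac{164}{1237}$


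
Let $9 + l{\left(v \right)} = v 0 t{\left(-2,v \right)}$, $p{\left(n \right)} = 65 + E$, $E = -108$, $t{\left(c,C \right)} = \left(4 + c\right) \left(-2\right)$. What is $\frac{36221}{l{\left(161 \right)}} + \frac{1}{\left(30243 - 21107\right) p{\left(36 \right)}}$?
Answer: $- \frac{14229347417}{3535632} \approx -4024.6$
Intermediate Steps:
$t{\left(c,C \right)} = -8 - 2 c$
$p{\left(n \right)} = -43$ ($p{\left(n \right)} = 65 - 108 = -43$)
$l{\left(v \right)} = -9$ ($l{\left(v \right)} = -9 + v 0 \left(-8 - -4\right) = -9 + 0 \left(-8 + 4\right) = -9 + 0 \left(-4\right) = -9 + 0 = -9$)
$\frac{36221}{l{\left(161 \right)}} + \frac{1}{\left(30243 - 21107\right) p{\left(36 \right)}} = \frac{36221}{-9} + \frac{1}{\left(30243 - 21107\right) \left(-43\right)} = 36221 \left(- \frac{1}{9}\right) + \frac{1}{9136} \left(- \frac{1}{43}\right) = - \frac{36221}{9} + \frac{1}{9136} \left(- \frac{1}{43}\right) = - \frac{36221}{9} - \frac{1}{392848} = - \frac{14229347417}{3535632}$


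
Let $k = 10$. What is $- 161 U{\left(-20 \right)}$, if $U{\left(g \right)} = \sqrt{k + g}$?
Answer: $- 161 i \sqrt{10} \approx - 509.13 i$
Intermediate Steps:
$U{\left(g \right)} = \sqrt{10 + g}$
$- 161 U{\left(-20 \right)} = - 161 \sqrt{10 - 20} = - 161 \sqrt{-10} = - 161 i \sqrt{10}$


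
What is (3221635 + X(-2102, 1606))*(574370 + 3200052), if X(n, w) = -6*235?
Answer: 12154488084950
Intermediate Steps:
X(n, w) = -1410
(3221635 + X(-2102, 1606))*(574370 + 3200052) = (3221635 - 1410)*(574370 + 3200052) = 3220225*3774422 = 12154488084950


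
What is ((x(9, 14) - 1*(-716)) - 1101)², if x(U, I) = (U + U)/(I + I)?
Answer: 28955161/196 ≈ 1.4773e+5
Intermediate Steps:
x(U, I) = U/I (x(U, I) = (2*U)/((2*I)) = (2*U)*(1/(2*I)) = U/I)
((x(9, 14) - 1*(-716)) - 1101)² = ((9/14 - 1*(-716)) - 1101)² = ((9*(1/14) + 716) - 1101)² = ((9/14 + 716) - 1101)² = (10033/14 - 1101)² = (-5381/14)² = 28955161/196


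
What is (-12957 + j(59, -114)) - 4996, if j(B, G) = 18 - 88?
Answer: -18023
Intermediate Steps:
j(B, G) = -70
(-12957 + j(59, -114)) - 4996 = (-12957 - 70) - 4996 = -13027 - 4996 = -18023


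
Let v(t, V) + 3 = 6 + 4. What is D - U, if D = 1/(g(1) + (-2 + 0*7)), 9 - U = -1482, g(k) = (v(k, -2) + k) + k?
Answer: -10436/7 ≈ -1490.9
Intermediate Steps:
v(t, V) = 7 (v(t, V) = -3 + (6 + 4) = -3 + 10 = 7)
g(k) = 7 + 2*k (g(k) = (7 + k) + k = 7 + 2*k)
U = 1491 (U = 9 - 1*(-1482) = 9 + 1482 = 1491)
D = ⅐ (D = 1/((7 + 2*1) + (-2 + 0*7)) = 1/((7 + 2) + (-2 + 0)) = 1/(9 - 2) = 1/7 = ⅐ ≈ 0.14286)
D - U = ⅐ - 1*1491 = ⅐ - 1491 = -10436/7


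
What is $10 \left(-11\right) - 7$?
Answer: $-117$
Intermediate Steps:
$10 \left(-11\right) - 7 = -110 - 7 = -117$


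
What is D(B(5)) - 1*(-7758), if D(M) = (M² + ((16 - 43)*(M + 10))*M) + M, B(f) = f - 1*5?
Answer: 7758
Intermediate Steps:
B(f) = -5 + f (B(f) = f - 5 = -5 + f)
D(M) = M + M² + M*(-270 - 27*M) (D(M) = (M² + (-27*(10 + M))*M) + M = (M² + (-270 - 27*M)*M) + M = (M² + M*(-270 - 27*M)) + M = M + M² + M*(-270 - 27*M))
D(B(5)) - 1*(-7758) = -(-5 + 5)*(269 + 26*(-5 + 5)) - 1*(-7758) = -1*0*(269 + 26*0) + 7758 = -1*0*(269 + 0) + 7758 = -1*0*269 + 7758 = 0 + 7758 = 7758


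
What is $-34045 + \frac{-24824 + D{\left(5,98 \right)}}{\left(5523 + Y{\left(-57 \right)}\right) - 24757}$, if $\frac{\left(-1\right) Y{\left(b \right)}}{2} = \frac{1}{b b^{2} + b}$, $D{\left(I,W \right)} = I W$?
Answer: $- \frac{2636982184585}{77458663} \approx -34044.0$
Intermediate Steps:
$Y{\left(b \right)} = - \frac{2}{b + b^{3}}$ ($Y{\left(b \right)} = - \frac{2}{b b^{2} + b} = - \frac{2}{b^{3} + b} = - \frac{2}{b + b^{3}}$)
$-34045 + \frac{-24824 + D{\left(5,98 \right)}}{\left(5523 + Y{\left(-57 \right)}\right) - 24757} = -34045 + \frac{-24824 + 5 \cdot 98}{\left(5523 - \frac{2}{-57 + \left(-57\right)^{3}}\right) - 24757} = -34045 + \frac{-24824 + 490}{\left(5523 - \frac{2}{-57 - 185193}\right) - 24757} = -34045 - \frac{24334}{\left(5523 - \frac{2}{-185250}\right) - 24757} = -34045 - \frac{24334}{\left(5523 - - \frac{1}{92625}\right) - 24757} = -34045 - \frac{24334}{\left(5523 + \frac{1}{92625}\right) - 24757} = -34045 - \frac{24334}{\frac{511567876}{92625} - 24757} = -34045 - \frac{24334}{- \frac{1781549249}{92625}} = -34045 - - \frac{97997250}{77458663} = -34045 + \frac{97997250}{77458663} = - \frac{2636982184585}{77458663}$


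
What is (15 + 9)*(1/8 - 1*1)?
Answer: -21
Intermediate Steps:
(15 + 9)*(1/8 - 1*1) = 24*(⅛ - 1) = 24*(-7/8) = -21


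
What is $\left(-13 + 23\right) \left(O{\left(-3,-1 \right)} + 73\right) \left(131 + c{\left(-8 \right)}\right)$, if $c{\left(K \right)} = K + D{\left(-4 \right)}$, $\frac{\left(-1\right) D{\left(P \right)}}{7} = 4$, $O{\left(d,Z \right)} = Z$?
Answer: $68400$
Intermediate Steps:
$D{\left(P \right)} = -28$ ($D{\left(P \right)} = \left(-7\right) 4 = -28$)
$c{\left(K \right)} = -28 + K$ ($c{\left(K \right)} = K - 28 = -28 + K$)
$\left(-13 + 23\right) \left(O{\left(-3,-1 \right)} + 73\right) \left(131 + c{\left(-8 \right)}\right) = \left(-13 + 23\right) \left(-1 + 73\right) \left(131 - 36\right) = 10 \cdot 72 \left(131 - 36\right) = 720 \cdot 95 = 68400$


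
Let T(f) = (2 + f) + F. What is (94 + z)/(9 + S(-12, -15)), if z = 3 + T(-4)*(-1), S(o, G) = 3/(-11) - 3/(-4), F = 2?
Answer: 4268/417 ≈ 10.235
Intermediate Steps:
S(o, G) = 21/44 (S(o, G) = 3*(-1/11) - 3*(-1/4) = -3/11 + 3/4 = 21/44)
T(f) = 4 + f (T(f) = (2 + f) + 2 = 4 + f)
z = 3 (z = 3 + (4 - 4)*(-1) = 3 + 0*(-1) = 3 + 0 = 3)
(94 + z)/(9 + S(-12, -15)) = (94 + 3)/(9 + 21/44) = 97/(417/44) = 97*(44/417) = 4268/417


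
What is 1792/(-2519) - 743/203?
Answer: -2235393/511357 ≈ -4.3715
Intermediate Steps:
1792/(-2519) - 743/203 = 1792*(-1/2519) - 743*1/203 = -1792/2519 - 743/203 = -2235393/511357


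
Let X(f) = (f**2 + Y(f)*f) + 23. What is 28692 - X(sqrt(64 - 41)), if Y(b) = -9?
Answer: 28646 + 9*sqrt(23) ≈ 28689.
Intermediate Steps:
X(f) = 23 + f**2 - 9*f (X(f) = (f**2 - 9*f) + 23 = 23 + f**2 - 9*f)
28692 - X(sqrt(64 - 41)) = 28692 - (23 + (sqrt(64 - 41))**2 - 9*sqrt(64 - 41)) = 28692 - (23 + (sqrt(23))**2 - 9*sqrt(23)) = 28692 - (23 + 23 - 9*sqrt(23)) = 28692 - (46 - 9*sqrt(23)) = 28692 + (-46 + 9*sqrt(23)) = 28646 + 9*sqrt(23)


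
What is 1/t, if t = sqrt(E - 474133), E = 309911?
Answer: -I*sqrt(164222)/164222 ≈ -0.0024677*I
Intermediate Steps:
t = I*sqrt(164222) (t = sqrt(309911 - 474133) = sqrt(-164222) = I*sqrt(164222) ≈ 405.24*I)
1/t = 1/(I*sqrt(164222)) = -I*sqrt(164222)/164222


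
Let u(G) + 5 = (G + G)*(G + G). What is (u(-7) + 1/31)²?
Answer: 35070084/961 ≈ 36493.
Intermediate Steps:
u(G) = -5 + 4*G² (u(G) = -5 + (G + G)*(G + G) = -5 + (2*G)*(2*G) = -5 + 4*G²)
(u(-7) + 1/31)² = ((-5 + 4*(-7)²) + 1/31)² = ((-5 + 4*49) + 1/31)² = ((-5 + 196) + 1/31)² = (191 + 1/31)² = (5922/31)² = 35070084/961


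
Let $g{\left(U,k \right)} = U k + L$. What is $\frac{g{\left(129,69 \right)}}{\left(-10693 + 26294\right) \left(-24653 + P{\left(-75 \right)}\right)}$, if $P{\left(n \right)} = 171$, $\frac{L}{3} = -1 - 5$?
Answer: $- \frac{8883}{381943682} \approx -2.3257 \cdot 10^{-5}$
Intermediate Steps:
$L = -18$ ($L = 3 \left(-1 - 5\right) = 3 \left(-6\right) = -18$)
$g{\left(U,k \right)} = -18 + U k$ ($g{\left(U,k \right)} = U k - 18 = -18 + U k$)
$\frac{g{\left(129,69 \right)}}{\left(-10693 + 26294\right) \left(-24653 + P{\left(-75 \right)}\right)} = \frac{-18 + 129 \cdot 69}{\left(-10693 + 26294\right) \left(-24653 + 171\right)} = \frac{-18 + 8901}{15601 \left(-24482\right)} = \frac{8883}{-381943682} = 8883 \left(- \frac{1}{381943682}\right) = - \frac{8883}{381943682}$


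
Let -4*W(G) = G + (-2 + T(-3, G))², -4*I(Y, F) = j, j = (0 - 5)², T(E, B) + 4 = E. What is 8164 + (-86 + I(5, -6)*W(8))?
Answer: 131473/16 ≈ 8217.1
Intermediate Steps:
T(E, B) = -4 + E
j = 25 (j = (-5)² = 25)
I(Y, F) = -25/4 (I(Y, F) = -¼*25 = -25/4)
W(G) = -81/4 - G/4 (W(G) = -(G + (-2 + (-4 - 3))²)/4 = -(G + (-2 - 7)²)/4 = -(G + (-9)²)/4 = -(G + 81)/4 = -(81 + G)/4 = -81/4 - G/4)
8164 + (-86 + I(5, -6)*W(8)) = 8164 + (-86 - 25*(-81/4 - ¼*8)/4) = 8164 + (-86 - 25*(-81/4 - 2)/4) = 8164 + (-86 - 25/4*(-89/4)) = 8164 + (-86 + 2225/16) = 8164 + 849/16 = 131473/16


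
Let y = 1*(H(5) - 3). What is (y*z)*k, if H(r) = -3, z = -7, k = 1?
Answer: 42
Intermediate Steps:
y = -6 (y = 1*(-3 - 3) = 1*(-6) = -6)
(y*z)*k = -6*(-7)*1 = 42*1 = 42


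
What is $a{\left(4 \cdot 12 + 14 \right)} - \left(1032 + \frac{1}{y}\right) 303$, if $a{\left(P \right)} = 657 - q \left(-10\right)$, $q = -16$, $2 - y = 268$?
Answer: $- \frac{83044631}{266} \approx -3.122 \cdot 10^{5}$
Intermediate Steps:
$y = -266$ ($y = 2 - 268 = -266$)
$a{\left(P \right)} = 497$ ($a{\left(P \right)} = 657 - \left(-16\right) \left(-10\right) = 657 - 160 = 497$)
$a{\left(4 \cdot 12 + 14 \right)} - \left(1032 + \frac{1}{y}\right) 303 = 497 - \left(1032 + \frac{1}{-266}\right) 303 = 497 - \left(1032 - \frac{1}{266}\right) 303 = 497 - \frac{274511}{266} \cdot 303 = 497 - \frac{83176833}{266} = - \frac{83044631}{266}$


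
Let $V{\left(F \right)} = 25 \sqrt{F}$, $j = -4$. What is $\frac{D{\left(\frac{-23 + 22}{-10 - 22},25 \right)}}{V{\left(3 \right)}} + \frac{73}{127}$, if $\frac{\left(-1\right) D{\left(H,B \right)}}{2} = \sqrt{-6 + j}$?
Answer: $\frac{73}{127} - \frac{2 i \sqrt{30}}{75} \approx 0.5748 - 0.14606 i$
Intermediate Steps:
$D{\left(H,B \right)} = - 2 i \sqrt{10}$ ($D{\left(H,B \right)} = - 2 \sqrt{-6 - 4} = - 2 \sqrt{-10} = - 2 i \sqrt{10}$)
$\frac{D{\left(\frac{-23 + 22}{-10 - 22},25 \right)}}{V{\left(3 \right)}} + \frac{73}{127} = \frac{\left(-2\right) i \sqrt{10}}{25 \sqrt{3}} + \frac{73}{127} = - 2 i \sqrt{10} \frac{\sqrt{3}}{75} + 73 \cdot \frac{1}{127} = - \frac{2 i \sqrt{30}}{75} + \frac{73}{127} = \frac{73}{127} - \frac{2 i \sqrt{30}}{75}$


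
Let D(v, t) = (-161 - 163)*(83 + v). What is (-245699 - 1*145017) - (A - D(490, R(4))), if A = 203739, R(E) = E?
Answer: -780107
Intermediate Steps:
D(v, t) = -26892 - 324*v (D(v, t) = -324*(83 + v) = -26892 - 324*v)
(-245699 - 1*145017) - (A - D(490, R(4))) = (-245699 - 1*145017) - (203739 - (-26892 - 324*490)) = (-245699 - 145017) - (203739 - (-26892 - 158760)) = -390716 - (203739 - 1*(-185652)) = -390716 - (203739 + 185652) = -390716 - 1*389391 = -390716 - 389391 = -780107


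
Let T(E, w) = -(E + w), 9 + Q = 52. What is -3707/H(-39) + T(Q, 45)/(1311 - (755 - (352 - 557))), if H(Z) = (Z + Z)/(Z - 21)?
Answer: -1000978/351 ≈ -2851.8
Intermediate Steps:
Q = 43 (Q = -9 + 52 = 43)
T(E, w) = -E - w
H(Z) = 2*Z/(-21 + Z) (H(Z) = (2*Z)/(-21 + Z) = 2*Z/(-21 + Z))
-3707/H(-39) + T(Q, 45)/(1311 - (755 - (352 - 557))) = -3707/(2*(-39)/(-21 - 39)) + (-1*43 - 1*45)/(1311 - (755 - (352 - 557))) = -3707/(2*(-39)/(-60)) + (-43 - 45)/(1311 - (755 - 1*(-205))) = -3707/(2*(-39)*(-1/60)) - 88/(1311 - (755 + 205)) = -3707/13/10 - 88/(1311 - 1*960) = -3707*10/13 - 88/(1311 - 960) = -37070/13 - 88/351 = -1000978/351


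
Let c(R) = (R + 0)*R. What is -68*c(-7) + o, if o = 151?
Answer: -3181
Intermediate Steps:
c(R) = R**2 (c(R) = R*R = R**2)
-68*c(-7) + o = -68*(-7)**2 + 151 = -68*49 + 151 = -3332 + 151 = -3181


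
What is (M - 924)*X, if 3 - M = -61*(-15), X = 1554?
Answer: -2853144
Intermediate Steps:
M = -912 (M = 3 - (-61)*(-15) = 3 - 1*915 = 3 - 915 = -912)
(M - 924)*X = (-912 - 924)*1554 = -1836*1554 = -2853144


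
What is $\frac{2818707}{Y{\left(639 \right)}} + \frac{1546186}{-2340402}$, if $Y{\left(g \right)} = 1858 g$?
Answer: $\frac{264509978749}{154370575518} \approx 1.7135$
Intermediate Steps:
$\frac{2818707}{Y{\left(639 \right)}} + \frac{1546186}{-2340402} = \frac{2818707}{1858 \cdot 639} + \frac{1546186}{-2340402} = \frac{2818707}{1187262} + 1546186 \left(- \frac{1}{2340402}\right) = 2818707 \cdot \frac{1}{1187262} - \frac{773093}{1170201} = \frac{939569}{395754} - \frac{773093}{1170201} = \frac{264509978749}{154370575518}$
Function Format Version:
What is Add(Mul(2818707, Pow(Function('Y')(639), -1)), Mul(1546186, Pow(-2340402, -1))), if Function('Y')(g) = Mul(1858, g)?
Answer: Rational(264509978749, 154370575518) ≈ 1.7135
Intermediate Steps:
Add(Mul(2818707, Pow(Function('Y')(639), -1)), Mul(1546186, Pow(-2340402, -1))) = Add(Mul(2818707, Pow(Mul(1858, 639), -1)), Mul(1546186, Pow(-2340402, -1))) = Add(Mul(2818707, Pow(1187262, -1)), Mul(1546186, Rational(-1, 2340402))) = Add(Mul(2818707, Rational(1, 1187262)), Rational(-773093, 1170201)) = Add(Rational(939569, 395754), Rational(-773093, 1170201)) = Rational(264509978749, 154370575518)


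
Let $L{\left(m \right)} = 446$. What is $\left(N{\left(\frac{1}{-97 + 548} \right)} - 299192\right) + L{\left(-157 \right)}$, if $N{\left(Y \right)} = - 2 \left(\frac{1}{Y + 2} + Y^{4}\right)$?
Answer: $- \frac{11160855080834242346}{37358886021303} \approx -2.9875 \cdot 10^{5}$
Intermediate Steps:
$N{\left(Y \right)} = - 2 Y^{4} - \frac{2}{2 + Y}$ ($N{\left(Y \right)} = - 2 \left(\frac{1}{2 + Y} + Y^{4}\right) = - 2 \left(Y^{4} + \frac{1}{2 + Y}\right) = - 2 Y^{4} - \frac{2}{2 + Y}$)
$\left(N{\left(\frac{1}{-97 + 548} \right)} - 299192\right) + L{\left(-157 \right)} = \left(\frac{2 \left(-1 - \left(\frac{1}{-97 + 548}\right)^{5} - 2 \left(\frac{1}{-97 + 548}\right)^{4}\right)}{2 + \frac{1}{-97 + 548}} - 299192\right) + 446 = \left(\frac{2 \left(-1 - \left(\frac{1}{451}\right)^{5} - 2 \left(\frac{1}{451}\right)^{4}\right)}{2 + \frac{1}{451}} - 299192\right) + 446 = \left(\frac{2 \left(-1 - \left(\frac{1}{451}\right)^{5} - \frac{2}{41371966801}\right)}{2 + \frac{1}{451}} - 299192\right) + 446 = \left(\frac{2 \left(-1 - \frac{1}{18658757027251} - \frac{2}{41371966801}\right)}{\frac{903}{451}} - 299192\right) + 446 = \left(2 \cdot \frac{451}{903} \left(-1 - \frac{1}{18658757027251} - \frac{2}{41371966801}\right) - 299192\right) + 446 = \left(2 \cdot \frac{451}{903} \left(- \frac{18658757028154}{18658757027251}\right) - 299192\right) + 446 = \left(- \frac{37317514056308}{37358886021303} - 299192\right) + 446 = - \frac{11177517143999743484}{37358886021303} + 446 = - \frac{11160855080834242346}{37358886021303}$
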